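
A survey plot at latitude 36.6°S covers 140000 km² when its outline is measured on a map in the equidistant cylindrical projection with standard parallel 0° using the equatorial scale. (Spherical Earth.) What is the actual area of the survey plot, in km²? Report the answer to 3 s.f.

112000 km²

In the plate carrée (x = Rλ, y = Rφ), meridians are true-scale (h = 1) and parallels are stretched by k = sec φ.
Areal scale = h·k = 1 × sec φ; at 36.6°, h = 1.000, k = 1.246, so h·k = 1.246.
True area = apparent / (areal scale) = 140000 / 1.246 ≈ 112000 km².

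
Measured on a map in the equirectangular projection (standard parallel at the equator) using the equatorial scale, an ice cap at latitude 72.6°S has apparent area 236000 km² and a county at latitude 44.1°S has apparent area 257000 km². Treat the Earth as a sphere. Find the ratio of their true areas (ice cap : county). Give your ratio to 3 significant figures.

Plate carrée has h = 1 and k = sec φ, giving areal scale sec φ; true area = (apparent area) · cos φ.
True area of ice cap: 236000 × cos(72.6°) = 236000 × 0.2990 = 70570 km².
True area of county: 257000 × cos(44.1°) = 257000 × 0.7181 = 184600 km².
Ratio = 70570 / 184600 ≈ 0.382.

0.382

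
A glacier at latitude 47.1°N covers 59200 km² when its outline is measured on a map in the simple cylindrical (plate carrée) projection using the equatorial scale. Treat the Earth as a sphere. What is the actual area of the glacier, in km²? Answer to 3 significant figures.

Plate carrée maps x = Rλ, y = Rφ. The meridian scale is h = 1 and the parallel scale is k = 1/cos φ = sec φ.
Areal scale = h·k = 1 × sec φ; at 47.1°, h = 1.000, k = 1.469, so h·k = 1.469.
True area = apparent / (areal scale) = 59200 / 1.469 ≈ 40300 km².

40300 km²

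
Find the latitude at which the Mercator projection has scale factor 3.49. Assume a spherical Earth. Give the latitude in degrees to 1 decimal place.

Mercator scale is k = sec φ = 1/cos φ.
1/cos φ = 3.49  ⇒  cos φ = 0.2865  ⇒  φ = arccos(0.2865) ≈ 73.3°.

73.3°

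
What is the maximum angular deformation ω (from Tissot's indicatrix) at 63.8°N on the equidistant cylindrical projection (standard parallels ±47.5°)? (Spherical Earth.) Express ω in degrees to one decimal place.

24.2°

With standard parallel φ₀ = 47.5°, the equirectangular projection gives x = Rλ cos φ₀, y = Rφ, so h = 1 and k = cos 47.5° / cos φ.
At 63.8°: h = 1.000, k = 1.530; principal scales a = 1.530, b = 1.000.
sin(ω/2) = (a − b)/(a + b) = 0.5302/2.530 = 0.2095, so ω = 2 arcsin(0.2095) ≈ 24.2°.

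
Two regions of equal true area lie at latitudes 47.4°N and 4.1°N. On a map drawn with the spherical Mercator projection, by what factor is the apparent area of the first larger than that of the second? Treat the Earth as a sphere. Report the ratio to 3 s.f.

2.17

On Mercator, area is exaggerated by sec²φ = 1/cos²φ.
At 47.4°: sec²(47.4°) = 1/0.6769² = 2.183.
At 4.1°: sec²(4.1°) = 1/0.9974² = 1.005.
Ratio = 2.183/1.005 = cos²(4.1°)/cos²(47.4°) ≈ 2.17.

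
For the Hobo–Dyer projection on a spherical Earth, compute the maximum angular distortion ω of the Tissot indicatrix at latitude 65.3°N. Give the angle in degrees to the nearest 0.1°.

Hobo–Dyer is a cylindrical equal-area projection with standard parallels at ±37.5°. A cylindrical equal-area projection with standard parallel φ₀ has meridian scale h = cos φ / cos φ₀ and parallel scale k = cos φ₀ / cos φ (so areas are preserved, h·k = 1).
At 65.3°: h = 0.5267, k = 1.899; principal scales a = 1.899, b = 0.5267.
sin(ω/2) = (a − b)/(a + b) = 1.372/2.425 = 0.5657, so ω = 2 arcsin(0.5657) ≈ 68.9°.

68.9°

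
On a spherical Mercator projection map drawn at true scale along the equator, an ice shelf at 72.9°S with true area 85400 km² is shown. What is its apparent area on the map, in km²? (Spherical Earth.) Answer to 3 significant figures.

988000 km²

Mercator is conformal, so the point scale is isotropic: h = k = sec φ = 1/cos φ.
Areal scale = k² = sec²φ = 1/cos²(72.9°) = 1/0.2940² = 11.57.
Apparent area = 85400 × 11.57 ≈ 988000 km².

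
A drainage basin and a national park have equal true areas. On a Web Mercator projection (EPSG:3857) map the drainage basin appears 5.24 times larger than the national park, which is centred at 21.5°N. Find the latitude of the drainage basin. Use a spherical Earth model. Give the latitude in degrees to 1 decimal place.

On Mercator, (apparent₁)/(apparent₂) = sec²φ₁ / sec²φ₂ when true areas are equal.
cos²φ₂ / cos²φ₁ = 5.24  ⇒  cos φ₁ = cos 21.5° / √5.24 = 0.9304/2.289 = 0.4065.
φ₁ = arccos(0.4065) ≈ 66.0°.

66.0°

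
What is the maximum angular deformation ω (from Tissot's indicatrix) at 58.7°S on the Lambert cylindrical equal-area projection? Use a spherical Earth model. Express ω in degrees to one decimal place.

70.2°

The Lambert cylindrical equal-area projection is the cylindrical equal-area projection with its standard parallel at the equator (φ₀ = 0). A cylindrical equal-area projection with standard parallel φ₀ has meridian scale h = cos φ / cos φ₀ and parallel scale k = cos φ₀ / cos φ (so areas are preserved, h·k = 1).
At 58.7°: h = 0.5195, k = 1.925; principal scales a = 1.925, b = 0.5195.
sin(ω/2) = (a − b)/(a + b) = 1.405/2.444 = 0.5749, so ω = 2 arcsin(0.5749) ≈ 70.2°.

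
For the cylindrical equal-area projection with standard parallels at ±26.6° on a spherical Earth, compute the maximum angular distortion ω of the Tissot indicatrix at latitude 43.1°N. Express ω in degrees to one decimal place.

23.1°

A cylindrical equal-area projection with standard parallel φ₀ has meridian scale h = cos φ / cos φ₀ and parallel scale k = cos φ₀ / cos φ (so areas are preserved, h·k = 1).
At 43.1°: h = 0.8166, k = 1.225; principal scales a = 1.225, b = 0.8166.
sin(ω/2) = (a − b)/(a + b) = 0.4080/2.041 = 0.1999, so ω = 2 arcsin(0.1999) ≈ 23.1°.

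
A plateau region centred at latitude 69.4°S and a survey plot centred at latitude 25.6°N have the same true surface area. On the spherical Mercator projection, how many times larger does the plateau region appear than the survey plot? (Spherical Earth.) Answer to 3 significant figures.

Mercator areal scale is sec²φ.
At 69.4°: sec²(69.4°) = 1/0.3518² = 8.078.
At 25.6°: sec²(25.6°) = 1/0.9018² = 1.230.
Ratio = 8.078/1.230 = cos²(25.6°)/cos²(69.4°) ≈ 6.57.

6.57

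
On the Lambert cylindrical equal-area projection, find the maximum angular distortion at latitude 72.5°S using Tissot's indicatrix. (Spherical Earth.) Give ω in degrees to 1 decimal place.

The Lambert cylindrical equal-area projection is the cylindrical equal-area projection with its standard parallel at the equator (φ₀ = 0). A cylindrical equal-area projection with standard parallel φ₀ has meridian scale h = cos φ / cos φ₀ and parallel scale k = cos φ₀ / cos φ (so areas are preserved, h·k = 1).
At 72.5°: h = 0.3007, k = 3.326; principal scales a = 3.326, b = 0.3007.
sin(ω/2) = (a − b)/(a + b) = 3.025/3.626 = 0.8341, so ω = 2 arcsin(0.8341) ≈ 113.1°.

113.1°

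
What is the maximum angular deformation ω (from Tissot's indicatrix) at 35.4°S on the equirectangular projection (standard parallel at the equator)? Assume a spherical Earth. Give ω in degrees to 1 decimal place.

11.7°

In the plate carrée (x = Rλ, y = Rφ), meridians are true-scale (h = 1) and parallels are stretched by k = sec φ.
At 35.4°: h = 1.000, k = 1.227; principal scales a = 1.227, b = 1.000.
sin(ω/2) = (a − b)/(a + b) = 0.2268/2.227 = 0.1019, so ω = 2 arcsin(0.1019) ≈ 11.7°.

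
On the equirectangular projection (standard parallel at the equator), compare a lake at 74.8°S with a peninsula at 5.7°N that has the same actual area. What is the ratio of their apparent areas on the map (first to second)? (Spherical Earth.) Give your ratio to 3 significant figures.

In the plate carrée (x = Rλ, y = Rφ), meridians are true-scale (h = 1) and parallels are stretched by k = sec φ.
Areal scale at 74.8°: h·k = 1.000 × 3.814 = 3.814.
Areal scale at 5.7°: h·k = 1.000 × 1.005 = 1.005.
Ratio = 3.814/1.005 ≈ 3.80.

3.80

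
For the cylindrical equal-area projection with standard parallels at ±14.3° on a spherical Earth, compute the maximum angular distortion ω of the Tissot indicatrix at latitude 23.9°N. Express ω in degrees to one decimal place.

A cylindrical equal-area projection with standard parallel φ₀ has meridian scale h = cos φ / cos φ₀ and parallel scale k = cos φ₀ / cos φ (so areas are preserved, h·k = 1).
At 23.9°: h = 0.9435, k = 1.060; principal scales a = 1.060, b = 0.9435.
sin(ω/2) = (a − b)/(a + b) = 0.1164/2.003 = 0.05811, so ω = 2 arcsin(0.05811) ≈ 6.7°.

6.7°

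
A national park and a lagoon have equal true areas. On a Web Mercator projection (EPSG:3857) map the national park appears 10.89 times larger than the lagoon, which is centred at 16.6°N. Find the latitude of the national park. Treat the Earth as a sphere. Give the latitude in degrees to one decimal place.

73.1°

Mercator areal scale is sec²φ, so apparent-area ratio = sec²φ₁ / sec²φ₂ = cos²φ₂ / cos²φ₁.
cos²φ₂ / cos²φ₁ = 10.89  ⇒  cos φ₁ = cos 16.6° / √10.89 = 0.9583/3.300 = 0.2904.
φ₁ = arccos(0.2904) ≈ 73.1°.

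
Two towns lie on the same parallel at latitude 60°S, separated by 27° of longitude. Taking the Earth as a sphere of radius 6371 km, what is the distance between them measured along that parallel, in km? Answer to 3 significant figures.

1500 km

Arc length along a parallel = R cos φ · Δλ (with Δλ in radians).
= 6371 × cos 60° × (27° × π/180) = 6371 × 0.5000 × 0.4712 ≈ 1500 km.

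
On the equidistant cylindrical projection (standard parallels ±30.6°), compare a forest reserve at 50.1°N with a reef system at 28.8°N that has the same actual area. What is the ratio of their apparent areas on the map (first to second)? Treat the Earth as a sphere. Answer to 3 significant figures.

1.37

The equidistant cylindrical projection with φ₀ = 30.6° has h = 1 (meridians true) and k = cos φ₀ / cos φ along parallels.
Areal scale at 50.1°: h·k = 1.000 × 1.342 = 1.342.
Areal scale at 28.8°: h·k = 1.000 × 0.9822 = 0.9822.
Ratio = 1.342/0.9822 ≈ 1.37.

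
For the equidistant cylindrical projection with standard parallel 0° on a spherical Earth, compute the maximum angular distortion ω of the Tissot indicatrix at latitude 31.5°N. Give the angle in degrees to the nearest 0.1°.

9.1°

In the plate carrée (x = Rλ, y = Rφ), meridians are true-scale (h = 1) and parallels are stretched by k = sec φ.
At 31.5°: h = 1.000, k = 1.173; principal scales a = 1.173, b = 1.000.
sin(ω/2) = (a − b)/(a + b) = 0.1728/2.173 = 0.07954, so ω = 2 arcsin(0.07954) ≈ 9.1°.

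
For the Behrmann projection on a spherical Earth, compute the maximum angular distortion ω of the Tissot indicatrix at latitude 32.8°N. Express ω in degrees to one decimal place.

3.4°

The Behrmann projection is cylindrical equal-area with φ₀ = 30°. Cylindrical equal-area (φ₀ = 30°): h = cos φ / cos 30° along meridians, k = cos 30° / cos φ along parallels; h·k = 1.
At 32.8°: h = 0.9706, k = 1.030; principal scales a = 1.030, b = 0.9706.
sin(ω/2) = (a − b)/(a + b) = 0.05968/2.001 = 0.02983, so ω = 2 arcsin(0.02983) ≈ 3.4°.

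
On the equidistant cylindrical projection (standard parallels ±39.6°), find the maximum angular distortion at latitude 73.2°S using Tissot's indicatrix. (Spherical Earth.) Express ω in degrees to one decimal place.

In the equirectangular projection with standard parallel φ₀ = 39.6° (x = Rλ cos φ₀, y = Rφ), meridians are true-scale (h = 1) and the parallel scale is k = cos φ₀ / cos φ.
At 73.2°: h = 1.000, k = 2.666; principal scales a = 2.666, b = 1.000.
sin(ω/2) = (a − b)/(a + b) = 1.666/3.666 = 0.4544, so ω = 2 arcsin(0.4544) ≈ 54.1°.

54.1°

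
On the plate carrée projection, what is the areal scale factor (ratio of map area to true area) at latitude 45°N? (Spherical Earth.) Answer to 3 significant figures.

1.41

For the equirectangular projection with φ₀ = 0 (plate carrée), h = 1 along meridians and k = sec φ along parallels.
Areal scale = h·k = 1 × sec φ; at 45°, h = 1.000, k = 1.414, so h·k = 1.414.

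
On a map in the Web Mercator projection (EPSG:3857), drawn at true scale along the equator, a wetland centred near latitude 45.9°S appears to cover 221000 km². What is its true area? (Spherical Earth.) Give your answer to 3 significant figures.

Mercator is conformal, so the point scale is isotropic: h = k = sec φ = 1/cos φ.
Areal scale = k² = sec²φ = 1/cos²(45.9°) = 1/0.6959² = 2.065.
True area = apparent / (areal scale) = 221000 / 2.065 ≈ 107000 km².

107000 km²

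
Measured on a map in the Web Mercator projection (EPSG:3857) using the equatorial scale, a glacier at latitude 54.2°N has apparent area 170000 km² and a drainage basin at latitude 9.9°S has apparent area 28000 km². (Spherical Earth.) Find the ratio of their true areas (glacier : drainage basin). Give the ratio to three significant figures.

Since Mercator area scale is 1/cos²φ, the true area equals the apparent area multiplied by cos²φ.
True area of glacier: 170000 × cos²(54.2°) = 170000 × 0.3422 = 58170 km².
True area of drainage basin: 28000 × cos²(9.9°) = 28000 × 0.9704 = 27170 km².
Ratio = 58170 / 27170 ≈ 2.14.

2.14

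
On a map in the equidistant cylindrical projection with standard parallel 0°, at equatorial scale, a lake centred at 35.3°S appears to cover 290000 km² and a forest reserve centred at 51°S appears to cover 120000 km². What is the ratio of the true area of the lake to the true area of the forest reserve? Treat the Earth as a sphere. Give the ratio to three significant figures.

Plate carrée has h = 1 and k = sec φ, giving areal scale sec φ; true area = (apparent area) · cos φ.
True area of lake: 290000 × cos(35.3°) = 290000 × 0.8161 = 236700 km².
True area of forest reserve: 120000 × cos(51°) = 120000 × 0.6293 = 75520 km².
Ratio = 236700 / 75520 ≈ 3.13.

3.13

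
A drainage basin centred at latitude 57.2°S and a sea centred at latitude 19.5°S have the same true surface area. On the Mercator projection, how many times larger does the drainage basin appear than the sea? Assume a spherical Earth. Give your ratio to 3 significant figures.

Mercator is conformal with k = sec φ, so areal scale = k² = sec²φ.
At 57.2°: sec²(57.2°) = 1/0.5417² = 3.408.
At 19.5°: sec²(19.5°) = 1/0.9426² = 1.125.
Ratio = 3.408/1.125 = cos²(19.5°)/cos²(57.2°) ≈ 3.03.

3.03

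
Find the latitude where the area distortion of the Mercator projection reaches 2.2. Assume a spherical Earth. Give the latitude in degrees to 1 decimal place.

Mercator areal scale is sec²φ.
sec²φ = 2.2  ⇒  cos²φ = 0.4545  ⇒  cos φ = 0.6742.
φ = arccos(0.6742) ≈ 47.6°.

47.6°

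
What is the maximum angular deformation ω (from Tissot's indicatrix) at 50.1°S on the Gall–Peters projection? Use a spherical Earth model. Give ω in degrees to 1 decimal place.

11.1°

The Gall–Peters projection is cylindrical equal-area with φ₀ = 45°. A cylindrical equal-area projection with standard parallel φ₀ has meridian scale h = cos φ / cos φ₀ and parallel scale k = cos φ₀ / cos φ (so areas are preserved, h·k = 1).
At 50.1°: h = 0.9071, k = 1.102; principal scales a = 1.102, b = 0.9071.
sin(ω/2) = (a − b)/(a + b) = 0.1952/2.010 = 0.09714, so ω = 2 arcsin(0.09714) ≈ 11.1°.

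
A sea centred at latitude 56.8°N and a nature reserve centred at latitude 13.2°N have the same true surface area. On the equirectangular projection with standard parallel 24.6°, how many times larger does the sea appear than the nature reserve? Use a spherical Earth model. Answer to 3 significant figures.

1.78

In the equirectangular projection with standard parallel φ₀ = 24.6° (x = Rλ cos φ₀, y = Rφ), meridians are true-scale (h = 1) and the parallel scale is k = cos φ₀ / cos φ.
Areal scale at 56.8°: h·k = 1.000 × 1.661 = 1.661.
Areal scale at 13.2°: h·k = 1.000 × 0.9339 = 0.9339.
Ratio = 1.661/0.9339 ≈ 1.78.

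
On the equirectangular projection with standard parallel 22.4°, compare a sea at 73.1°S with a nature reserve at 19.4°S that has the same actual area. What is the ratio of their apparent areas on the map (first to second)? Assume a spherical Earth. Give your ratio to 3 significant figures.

3.24

The equidistant cylindrical projection with φ₀ = 22.4° has h = 1 (meridians true) and k = cos φ₀ / cos φ along parallels.
Areal scale at 73.1°: h·k = 1.000 × 3.180 = 3.180.
Areal scale at 19.4°: h·k = 1.000 × 0.9802 = 0.9802.
Ratio = 3.180/0.9802 ≈ 3.24.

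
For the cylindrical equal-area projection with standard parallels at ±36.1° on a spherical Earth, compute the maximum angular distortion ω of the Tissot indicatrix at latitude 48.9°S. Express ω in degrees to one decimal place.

23.5°

A cylindrical equal-area projection with standard parallel φ₀ has meridian scale h = cos φ / cos φ₀ and parallel scale k = cos φ₀ / cos φ (so areas are preserved, h·k = 1).
At 48.9°: h = 0.8136, k = 1.229; principal scales a = 1.229, b = 0.8136.
sin(ω/2) = (a − b)/(a + b) = 0.4155/2.043 = 0.2034, so ω = 2 arcsin(0.2034) ≈ 23.5°.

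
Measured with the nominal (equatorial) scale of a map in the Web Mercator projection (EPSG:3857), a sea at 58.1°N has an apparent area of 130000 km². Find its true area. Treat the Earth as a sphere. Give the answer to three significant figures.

36300 km²

Mercator is conformal, so the point scale is isotropic: h = k = sec φ = 1/cos φ.
Areal scale = k² = sec²φ = 1/cos²(58.1°) = 1/0.5284² = 3.581.
True area = apparent / (areal scale) = 130000 / 3.581 ≈ 36300 km².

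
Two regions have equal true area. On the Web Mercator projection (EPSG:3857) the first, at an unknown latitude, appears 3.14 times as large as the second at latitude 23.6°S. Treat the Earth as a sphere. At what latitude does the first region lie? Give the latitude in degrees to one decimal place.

58.9°

On Mercator, (apparent₁)/(apparent₂) = sec²φ₁ / sec²φ₂ when true areas are equal.
cos²φ₂ / cos²φ₁ = 3.14  ⇒  cos φ₁ = cos 23.6° / √3.14 = 0.9164/1.772 = 0.5171.
φ₁ = arccos(0.5171) ≈ 58.9°.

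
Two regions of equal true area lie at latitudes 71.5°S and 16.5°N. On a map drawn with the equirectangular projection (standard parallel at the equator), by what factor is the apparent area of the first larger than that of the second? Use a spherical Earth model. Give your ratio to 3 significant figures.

In the plate carrée (x = Rλ, y = Rφ), meridians are true-scale (h = 1) and parallels are stretched by k = sec φ.
Areal scale at 71.5°: h·k = 1.000 × 3.152 = 3.152.
Areal scale at 16.5°: h·k = 1.000 × 1.043 = 1.043.
Ratio = 3.152/1.043 ≈ 3.02.

3.02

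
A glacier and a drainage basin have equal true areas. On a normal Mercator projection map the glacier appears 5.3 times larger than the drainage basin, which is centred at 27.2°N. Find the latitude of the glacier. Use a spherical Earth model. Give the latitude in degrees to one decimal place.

67.3°

For equal true areas on Mercator, apparent areas scale as sec²φ, so the ratio is cos²φ₂ / cos²φ₁.
cos²φ₂ / cos²φ₁ = 5.3  ⇒  cos φ₁ = cos 27.2° / √5.3 = 0.8894/2.302 = 0.3863.
φ₁ = arccos(0.3863) ≈ 67.3°.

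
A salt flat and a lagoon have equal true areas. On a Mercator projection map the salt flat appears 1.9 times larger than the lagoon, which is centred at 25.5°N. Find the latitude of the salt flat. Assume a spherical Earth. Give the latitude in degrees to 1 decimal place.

On Mercator, (apparent₁)/(apparent₂) = sec²φ₁ / sec²φ₂ when true areas are equal.
cos²φ₂ / cos²φ₁ = 1.9  ⇒  cos φ₁ = cos 25.5° / √1.9 = 0.9026/1.378 = 0.6548.
φ₁ = arccos(0.6548) ≈ 49.1°.

49.1°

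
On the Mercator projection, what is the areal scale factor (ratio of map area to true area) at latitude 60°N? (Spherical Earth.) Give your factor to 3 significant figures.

The Mercator projection is conformal; its linear scale factor is the same in every direction and equals sec φ = 1/cos φ.
Areal scale = k² = sec²φ = 1/cos²(60°) = 1/0.5000² = 4.000.

4.00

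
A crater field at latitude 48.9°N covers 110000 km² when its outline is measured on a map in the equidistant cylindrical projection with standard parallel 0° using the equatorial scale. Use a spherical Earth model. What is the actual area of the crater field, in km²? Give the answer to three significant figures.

72300 km²

Plate carrée maps x = Rλ, y = Rφ. The meridian scale is h = 1 and the parallel scale is k = 1/cos φ = sec φ.
Areal scale = h·k = 1 × sec φ; at 48.9°, h = 1.000, k = 1.521, so h·k = 1.521.
True area = apparent / (areal scale) = 110000 / 1.521 ≈ 72300 km².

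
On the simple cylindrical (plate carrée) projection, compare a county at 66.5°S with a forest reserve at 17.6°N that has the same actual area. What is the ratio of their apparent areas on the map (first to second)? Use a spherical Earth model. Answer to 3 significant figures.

2.39

Plate carrée maps x = Rλ, y = Rφ. The meridian scale is h = 1 and the parallel scale is k = 1/cos φ = sec φ.
Areal scale at 66.5°: h·k = 1.000 × 2.508 = 2.508.
Areal scale at 17.6°: h·k = 1.000 × 1.049 = 1.049.
Ratio = 2.508/1.049 ≈ 2.39.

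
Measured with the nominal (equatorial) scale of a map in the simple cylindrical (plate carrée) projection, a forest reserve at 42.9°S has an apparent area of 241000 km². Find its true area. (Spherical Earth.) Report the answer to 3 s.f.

177000 km²

For the equirectangular projection with φ₀ = 0 (plate carrée), h = 1 along meridians and k = sec φ along parallels.
Areal scale = h·k = 1 × sec φ; at 42.9°, h = 1.000, k = 1.365, so h·k = 1.365.
True area = apparent / (areal scale) = 241000 / 1.365 ≈ 177000 km².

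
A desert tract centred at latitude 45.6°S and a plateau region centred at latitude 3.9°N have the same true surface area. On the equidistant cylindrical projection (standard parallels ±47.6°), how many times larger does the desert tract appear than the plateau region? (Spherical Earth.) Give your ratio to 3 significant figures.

1.43

The equidistant cylindrical projection with φ₀ = 47.6° has h = 1 (meridians true) and k = cos φ₀ / cos φ along parallels.
Areal scale at 45.6°: h·k = 1.000 × 0.9638 = 0.9638.
Areal scale at 3.9°: h·k = 1.000 × 0.6759 = 0.6759.
Ratio = 0.9638/0.6759 ≈ 1.43.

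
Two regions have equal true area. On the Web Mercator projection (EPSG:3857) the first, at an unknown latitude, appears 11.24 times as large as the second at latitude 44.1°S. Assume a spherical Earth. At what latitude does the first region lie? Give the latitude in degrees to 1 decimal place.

77.6°

Mercator areal scale is sec²φ, so apparent-area ratio = sec²φ₁ / sec²φ₂ = cos²φ₂ / cos²φ₁.
cos²φ₂ / cos²φ₁ = 11.24  ⇒  cos φ₁ = cos 44.1° / √11.24 = 0.7181/3.353 = 0.2142.
φ₁ = arccos(0.2142) ≈ 77.6°.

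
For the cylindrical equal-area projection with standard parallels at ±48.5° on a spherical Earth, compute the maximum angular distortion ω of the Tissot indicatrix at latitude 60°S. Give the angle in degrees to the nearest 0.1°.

A cylindrical equal-area projection with standard parallel φ₀ has meridian scale h = cos φ / cos φ₀ and parallel scale k = cos φ₀ / cos φ (so areas are preserved, h·k = 1).
At 60°: h = 0.7546, k = 1.325; principal scales a = 1.325, b = 0.7546.
sin(ω/2) = (a − b)/(a + b) = 0.5707/2.080 = 0.2744, so ω = 2 arcsin(0.2744) ≈ 31.9°.

31.9°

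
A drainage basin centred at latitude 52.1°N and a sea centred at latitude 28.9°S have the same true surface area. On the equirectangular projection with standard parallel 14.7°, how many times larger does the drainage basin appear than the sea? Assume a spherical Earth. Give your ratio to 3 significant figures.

1.43

With standard parallel φ₀ = 14.7°, the equirectangular projection gives x = Rλ cos φ₀, y = Rφ, so h = 1 and k = cos 14.7° / cos φ.
Areal scale at 52.1°: h·k = 1.000 × 1.575 = 1.575.
Areal scale at 28.9°: h·k = 1.000 × 1.105 = 1.105.
Ratio = 1.575/1.105 ≈ 1.43.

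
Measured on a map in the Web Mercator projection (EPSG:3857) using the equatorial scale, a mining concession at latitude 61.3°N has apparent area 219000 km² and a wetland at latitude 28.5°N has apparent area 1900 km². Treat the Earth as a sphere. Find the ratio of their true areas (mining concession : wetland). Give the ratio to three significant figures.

On Mercator the areal scale is sec²φ, so true area = apparent × cos²φ.
True area of mining concession: 219000 × cos²(61.3°) = 219000 × 0.2306 = 50500 km².
True area of wetland: 1900 × cos²(28.5°) = 1900 × 0.7723 = 1467 km².
Ratio = 50500 / 1467 ≈ 34.4.

34.4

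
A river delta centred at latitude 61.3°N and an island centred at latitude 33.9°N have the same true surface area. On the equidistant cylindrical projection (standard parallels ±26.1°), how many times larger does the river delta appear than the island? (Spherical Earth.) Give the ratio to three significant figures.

In the equirectangular projection with standard parallel φ₀ = 26.1° (x = Rλ cos φ₀, y = Rφ), meridians are true-scale (h = 1) and the parallel scale is k = cos φ₀ / cos φ.
Areal scale at 61.3°: h·k = 1.000 × 1.870 = 1.870.
Areal scale at 33.9°: h·k = 1.000 × 1.082 = 1.082.
Ratio = 1.870/1.082 ≈ 1.73.

1.73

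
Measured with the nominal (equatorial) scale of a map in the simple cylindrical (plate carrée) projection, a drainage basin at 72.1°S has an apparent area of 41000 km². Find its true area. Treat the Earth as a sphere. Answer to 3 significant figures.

Plate carrée maps x = Rλ, y = Rφ. The meridian scale is h = 1 and the parallel scale is k = 1/cos φ = sec φ.
Areal scale = h·k = 1 × sec φ; at 72.1°, h = 1.000, k = 3.254, so h·k = 3.254.
True area = apparent / (areal scale) = 41000 / 3.254 ≈ 12600 km².

12600 km²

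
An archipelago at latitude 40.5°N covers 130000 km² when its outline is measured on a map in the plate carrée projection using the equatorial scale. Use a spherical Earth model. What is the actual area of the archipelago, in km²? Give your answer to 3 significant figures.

In the plate carrée (x = Rλ, y = Rφ), meridians are true-scale (h = 1) and parallels are stretched by k = sec φ.
Areal scale = h·k = 1 × sec φ; at 40.5°, h = 1.000, k = 1.315, so h·k = 1.315.
True area = apparent / (areal scale) = 130000 / 1.315 ≈ 98900 km².

98900 km²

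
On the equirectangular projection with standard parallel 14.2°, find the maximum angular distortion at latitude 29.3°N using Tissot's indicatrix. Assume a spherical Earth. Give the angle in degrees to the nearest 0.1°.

6.1°

The equidistant cylindrical projection with φ₀ = 14.2° has h = 1 (meridians true) and k = cos φ₀ / cos φ along parallels.
At 29.3°: h = 1.000, k = 1.112; principal scales a = 1.112, b = 1.000.
sin(ω/2) = (a − b)/(a + b) = 0.1117/2.112 = 0.05288, so ω = 2 arcsin(0.05288) ≈ 6.1°.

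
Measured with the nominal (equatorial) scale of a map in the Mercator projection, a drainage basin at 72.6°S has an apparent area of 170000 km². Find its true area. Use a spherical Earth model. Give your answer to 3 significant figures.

For Mercator, h = k = sec φ (a conformal cylindrical projection has a single point scale, 1/cos φ).
Areal scale = k² = sec²φ = 1/cos²(72.6°) = 1/0.2990² = 11.18.
True area = apparent / (areal scale) = 170000 / 11.18 ≈ 15200 km².

15200 km²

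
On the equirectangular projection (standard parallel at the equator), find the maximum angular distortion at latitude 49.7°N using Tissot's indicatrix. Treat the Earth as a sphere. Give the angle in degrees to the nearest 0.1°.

In the plate carrée (x = Rλ, y = Rφ), meridians are true-scale (h = 1) and parallels are stretched by k = sec φ.
At 49.7°: h = 1.000, k = 1.546; principal scales a = 1.546, b = 1.000.
sin(ω/2) = (a − b)/(a + b) = 0.5461/2.546 = 0.2145, so ω = 2 arcsin(0.2145) ≈ 24.8°.

24.8°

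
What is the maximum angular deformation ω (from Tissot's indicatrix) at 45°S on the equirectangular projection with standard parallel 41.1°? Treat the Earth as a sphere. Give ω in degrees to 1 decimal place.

3.6°

The equidistant cylindrical projection with φ₀ = 41.1° has h = 1 (meridians true) and k = cos φ₀ / cos φ along parallels.
At 45°: h = 1.000, k = 1.066; principal scales a = 1.066, b = 1.000.
sin(ω/2) = (a − b)/(a + b) = 0.06570/2.066 = 0.03180, so ω = 2 arcsin(0.03180) ≈ 3.6°.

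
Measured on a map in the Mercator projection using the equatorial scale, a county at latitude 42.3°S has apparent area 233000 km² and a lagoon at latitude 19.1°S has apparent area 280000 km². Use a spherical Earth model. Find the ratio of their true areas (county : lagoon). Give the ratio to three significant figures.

0.510

On Mercator the areal scale is sec²φ, so true area = apparent × cos²φ.
True area of county: 233000 × cos²(42.3°) = 233000 × 0.5471 = 127500 km².
True area of lagoon: 280000 × cos²(19.1°) = 280000 × 0.8929 = 250000 km².
Ratio = 127500 / 250000 ≈ 0.510.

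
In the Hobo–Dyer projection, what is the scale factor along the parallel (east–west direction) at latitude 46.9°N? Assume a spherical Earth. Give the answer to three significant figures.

The Hobo–Dyer projection is cylindrical equal-area with φ₀ = 37.5°. Cylindrical equal-area (φ₀ = 37.5°): h = cos φ / cos 37.5° along meridians, k = cos 37.5° / cos φ along parallels; h·k = 1.
k = cos 37.5° / cos 46.9° = 0.7934/0.6833 = 1.161.

1.16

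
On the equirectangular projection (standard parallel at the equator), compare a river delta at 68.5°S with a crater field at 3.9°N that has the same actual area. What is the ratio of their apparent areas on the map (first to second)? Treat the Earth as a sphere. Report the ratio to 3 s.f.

2.72

In the plate carrée (x = Rλ, y = Rφ), meridians are true-scale (h = 1) and parallels are stretched by k = sec φ.
Areal scale at 68.5°: h·k = 1.000 × 2.729 = 2.729.
Areal scale at 3.9°: h·k = 1.000 × 1.002 = 1.002.
Ratio = 2.729/1.002 ≈ 2.72.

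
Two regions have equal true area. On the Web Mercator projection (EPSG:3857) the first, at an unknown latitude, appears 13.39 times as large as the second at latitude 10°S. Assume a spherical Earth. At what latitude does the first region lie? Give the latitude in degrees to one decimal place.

For equal true areas on Mercator, apparent areas scale as sec²φ, so the ratio is cos²φ₂ / cos²φ₁.
cos²φ₂ / cos²φ₁ = 13.39  ⇒  cos φ₁ = cos 10° / √13.39 = 0.9848/3.659 = 0.2691.
φ₁ = arccos(0.2691) ≈ 74.4°.

74.4°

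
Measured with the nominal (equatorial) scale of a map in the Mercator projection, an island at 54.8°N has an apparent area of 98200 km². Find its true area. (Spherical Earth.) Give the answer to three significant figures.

32600 km²

The Mercator projection is conformal; its linear scale factor is the same in every direction and equals sec φ = 1/cos φ.
Areal scale = k² = sec²φ = 1/cos²(54.8°) = 1/0.5764² = 3.010.
True area = apparent / (areal scale) = 98200 / 3.010 ≈ 32600 km².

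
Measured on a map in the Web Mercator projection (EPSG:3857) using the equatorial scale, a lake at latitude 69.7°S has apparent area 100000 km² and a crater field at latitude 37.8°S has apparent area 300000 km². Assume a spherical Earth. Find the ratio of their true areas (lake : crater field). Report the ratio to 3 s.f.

0.0643

Mercator's areal exaggeration is sec²φ; hence true area = (apparent area) · cos²φ.
True area of lake: 100000 × cos²(69.7°) = 100000 × 0.1204 = 12040 km².
True area of crater field: 300000 × cos²(37.8°) = 300000 × 0.6243 = 187300 km².
Ratio = 12040 / 187300 ≈ 0.0643.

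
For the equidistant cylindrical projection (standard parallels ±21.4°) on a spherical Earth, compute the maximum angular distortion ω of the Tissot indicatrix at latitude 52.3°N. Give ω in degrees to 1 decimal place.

In the equirectangular projection with standard parallel φ₀ = 21.4° (x = Rλ cos φ₀, y = Rφ), meridians are true-scale (h = 1) and the parallel scale is k = cos φ₀ / cos φ.
At 52.3°: h = 1.000, k = 1.523; principal scales a = 1.523, b = 1.000.
sin(ω/2) = (a − b)/(a + b) = 0.5225/2.523 = 0.2071, so ω = 2 arcsin(0.2071) ≈ 23.9°.

23.9°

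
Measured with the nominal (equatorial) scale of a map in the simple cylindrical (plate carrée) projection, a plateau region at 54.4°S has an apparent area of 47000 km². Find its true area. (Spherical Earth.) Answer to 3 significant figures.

27400 km²

In the plate carrée (x = Rλ, y = Rφ), meridians are true-scale (h = 1) and parallels are stretched by k = sec φ.
Areal scale = h·k = 1 × sec φ; at 54.4°, h = 1.000, k = 1.718, so h·k = 1.718.
True area = apparent / (areal scale) = 47000 / 1.718 ≈ 27400 km².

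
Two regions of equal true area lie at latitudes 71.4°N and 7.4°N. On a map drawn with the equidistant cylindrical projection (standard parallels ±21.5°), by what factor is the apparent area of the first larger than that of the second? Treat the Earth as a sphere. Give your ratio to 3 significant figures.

The equidistant cylindrical projection with φ₀ = 21.5° has h = 1 (meridians true) and k = cos φ₀ / cos φ along parallels.
Areal scale at 71.4°: h·k = 1.000 × 2.917 = 2.917.
Areal scale at 7.4°: h·k = 1.000 × 0.9382 = 0.9382.
Ratio = 2.917/0.9382 ≈ 3.11.

3.11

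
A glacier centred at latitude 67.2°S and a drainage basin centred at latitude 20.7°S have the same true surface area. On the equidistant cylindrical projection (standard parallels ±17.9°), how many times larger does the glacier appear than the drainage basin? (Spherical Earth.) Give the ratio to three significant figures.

2.41

With standard parallel φ₀ = 17.9°, the equirectangular projection gives x = Rλ cos φ₀, y = Rφ, so h = 1 and k = cos 17.9° / cos φ.
Areal scale at 67.2°: h·k = 1.000 × 2.456 = 2.456.
Areal scale at 20.7°: h·k = 1.000 × 1.017 = 1.017.
Ratio = 2.456/1.017 ≈ 2.41.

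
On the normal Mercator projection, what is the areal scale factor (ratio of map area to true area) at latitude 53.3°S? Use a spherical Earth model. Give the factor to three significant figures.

For Mercator, h = k = sec φ (a conformal cylindrical projection has a single point scale, 1/cos φ).
Areal scale = k² = sec²φ = 1/cos²(53.3°) = 1/0.5976² = 2.800.

2.80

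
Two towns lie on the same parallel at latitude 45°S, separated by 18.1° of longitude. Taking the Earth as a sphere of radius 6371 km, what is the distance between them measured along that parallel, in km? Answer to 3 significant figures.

Arc length along a parallel = R cos φ · Δλ (with Δλ in radians).
= 6371 × cos 45° × (18.1° × π/180) = 6371 × 0.7071 × 0.3159 ≈ 1420 km.

1420 km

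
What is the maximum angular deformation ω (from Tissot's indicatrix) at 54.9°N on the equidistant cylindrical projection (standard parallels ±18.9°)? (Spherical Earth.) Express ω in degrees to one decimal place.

In the equirectangular projection with standard parallel φ₀ = 18.9° (x = Rλ cos φ₀, y = Rφ), meridians are true-scale (h = 1) and the parallel scale is k = cos φ₀ / cos φ.
At 54.9°: h = 1.000, k = 1.645; principal scales a = 1.645, b = 1.000.
sin(ω/2) = (a − b)/(a + b) = 0.6454/2.645 = 0.2440, so ω = 2 arcsin(0.2440) ≈ 28.2°.

28.2°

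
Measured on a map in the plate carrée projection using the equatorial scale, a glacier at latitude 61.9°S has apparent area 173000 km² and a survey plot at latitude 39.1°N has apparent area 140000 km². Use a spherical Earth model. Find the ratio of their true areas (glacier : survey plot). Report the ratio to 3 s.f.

Plate carrée has h = 1 and k = sec φ, giving areal scale sec φ; true area = (apparent area) · cos φ.
True area of glacier: 173000 × cos(61.9°) = 173000 × 0.4710 = 81490 km².
True area of survey plot: 140000 × cos(39.1°) = 140000 × 0.7760 = 108600 km².
Ratio = 81490 / 108600 ≈ 0.750.

0.750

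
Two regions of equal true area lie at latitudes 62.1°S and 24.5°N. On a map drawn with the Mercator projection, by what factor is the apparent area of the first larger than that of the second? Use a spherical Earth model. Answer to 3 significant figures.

On Mercator, area is exaggerated by sec²φ = 1/cos²φ.
At 62.1°: sec²(62.1°) = 1/0.4679² = 4.567.
At 24.5°: sec²(24.5°) = 1/0.9100² = 1.208.
Ratio = 4.567/1.208 = cos²(24.5°)/cos²(62.1°) ≈ 3.78.

3.78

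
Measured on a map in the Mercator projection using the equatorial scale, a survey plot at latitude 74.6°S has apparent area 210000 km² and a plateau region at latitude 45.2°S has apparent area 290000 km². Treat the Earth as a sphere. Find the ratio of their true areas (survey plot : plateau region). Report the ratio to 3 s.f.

On Mercator the areal scale is sec²φ, so true area = apparent × cos²φ.
True area of survey plot: 210000 × cos²(74.6°) = 210000 × 0.07052 = 14810 km².
True area of plateau region: 290000 × cos²(45.2°) = 290000 × 0.4965 = 144000 km².
Ratio = 14810 / 144000 ≈ 0.103.

0.103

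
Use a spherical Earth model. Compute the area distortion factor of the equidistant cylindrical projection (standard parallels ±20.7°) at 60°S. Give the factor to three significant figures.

The equidistant cylindrical projection with φ₀ = 20.7° has h = 1 (meridians true) and k = cos φ₀ / cos φ along parallels.
Areal scale = h·k = 1 × cos φ₀ / cos φ; at 60°, h = 1.000, k = 1.871, so h·k = 1.871.

1.87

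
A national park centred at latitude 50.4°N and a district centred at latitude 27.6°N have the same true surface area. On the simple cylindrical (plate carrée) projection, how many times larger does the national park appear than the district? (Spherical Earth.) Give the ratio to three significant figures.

1.39

In the plate carrée (x = Rλ, y = Rφ), meridians are true-scale (h = 1) and parallels are stretched by k = sec φ.
Areal scale at 50.4°: h·k = 1.000 × 1.569 = 1.569.
Areal scale at 27.6°: h·k = 1.000 × 1.128 = 1.128.
Ratio = 1.569/1.128 ≈ 1.39.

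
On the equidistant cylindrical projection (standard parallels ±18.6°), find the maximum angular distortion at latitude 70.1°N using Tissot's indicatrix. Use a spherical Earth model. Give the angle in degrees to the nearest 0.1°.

The equidistant cylindrical projection with φ₀ = 18.6° has h = 1 (meridians true) and k = cos φ₀ / cos φ along parallels.
At 70.1°: h = 1.000, k = 2.784; principal scales a = 2.784, b = 1.000.
sin(ω/2) = (a − b)/(a + b) = 1.784/3.784 = 0.4715, so ω = 2 arcsin(0.4715) ≈ 56.3°.

56.3°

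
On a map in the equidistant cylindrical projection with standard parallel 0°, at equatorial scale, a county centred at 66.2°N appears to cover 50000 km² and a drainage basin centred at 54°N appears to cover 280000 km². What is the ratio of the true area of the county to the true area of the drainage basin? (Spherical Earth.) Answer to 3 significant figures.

0.123

Plate carrée has h = 1 and k = sec φ, giving areal scale sec φ; true area = (apparent area) · cos φ.
True area of county: 50000 × cos(66.2°) = 50000 × 0.4035 = 20180 km².
True area of drainage basin: 280000 × cos(54°) = 280000 × 0.5878 = 164600 km².
Ratio = 20180 / 164600 ≈ 0.123.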